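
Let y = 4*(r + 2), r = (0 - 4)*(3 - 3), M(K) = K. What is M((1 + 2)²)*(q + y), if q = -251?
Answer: -2187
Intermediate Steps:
r = 0 (r = -4*0 = 0)
y = 8 (y = 4*(0 + 2) = 4*2 = 8)
M((1 + 2)²)*(q + y) = (1 + 2)²*(-251 + 8) = 3²*(-243) = 9*(-243) = -2187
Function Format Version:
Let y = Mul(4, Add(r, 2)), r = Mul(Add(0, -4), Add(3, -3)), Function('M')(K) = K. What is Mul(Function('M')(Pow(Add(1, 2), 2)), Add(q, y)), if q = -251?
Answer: -2187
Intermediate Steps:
r = 0 (r = Mul(-4, 0) = 0)
y = 8 (y = Mul(4, Add(0, 2)) = Mul(4, 2) = 8)
Mul(Function('M')(Pow(Add(1, 2), 2)), Add(q, y)) = Mul(Pow(Add(1, 2), 2), Add(-251, 8)) = Mul(Pow(3, 2), -243) = Mul(9, -243) = -2187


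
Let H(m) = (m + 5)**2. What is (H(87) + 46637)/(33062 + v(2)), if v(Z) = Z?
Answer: 55101/33064 ≈ 1.6665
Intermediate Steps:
H(m) = (5 + m)**2
(H(87) + 46637)/(33062 + v(2)) = ((5 + 87)**2 + 46637)/(33062 + 2) = (92**2 + 46637)/33064 = (8464 + 46637)*(1/33064) = 55101*(1/33064) = 55101/33064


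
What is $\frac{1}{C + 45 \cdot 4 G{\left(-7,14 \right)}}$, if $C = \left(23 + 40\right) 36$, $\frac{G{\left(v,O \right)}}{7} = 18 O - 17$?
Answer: $\frac{1}{298368} \approx 3.3516 \cdot 10^{-6}$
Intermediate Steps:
$G{\left(v,O \right)} = -119 + 126 O$ ($G{\left(v,O \right)} = 7 \left(18 O - 17\right) = 7 \left(-17 + 18 O\right) = -119 + 126 O$)
$C = 2268$ ($C = 63 \cdot 36 = 2268$)
$\frac{1}{C + 45 \cdot 4 G{\left(-7,14 \right)}} = \frac{1}{2268 + 45 \cdot 4 \left(-119 + 126 \cdot 14\right)} = \frac{1}{2268 + 180 \left(-119 + 1764\right)} = \frac{1}{2268 + 180 \cdot 1645} = \frac{1}{2268 + 296100} = \frac{1}{298368}$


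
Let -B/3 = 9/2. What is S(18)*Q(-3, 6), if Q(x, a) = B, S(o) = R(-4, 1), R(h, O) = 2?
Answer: -27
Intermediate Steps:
S(o) = 2
B = -27/2 ≈ -13.500
Q(x, a) = -27/2
S(18)*Q(-3, 6) = 2*(-27/2) = -27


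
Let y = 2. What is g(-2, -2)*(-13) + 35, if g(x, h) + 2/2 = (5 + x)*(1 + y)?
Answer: -69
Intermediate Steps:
g(x, h) = 14 + 3*x (g(x, h) = -1 + (5 + x)*(1 + 2) = -1 + (5 + x)*3 = -1 + (15 + 3*x) = 14 + 3*x)
g(-2, -2)*(-13) + 35 = (14 + 3*(-2))*(-13) + 35 = (14 - 6)*(-13) + 35 = 8*(-13) + 35 = -104 + 35 = -69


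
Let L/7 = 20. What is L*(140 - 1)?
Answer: 19460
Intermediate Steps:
L = 140 (L = 7*20 = 140)
L*(140 - 1) = 140*(140 - 1) = 140*139 = 19460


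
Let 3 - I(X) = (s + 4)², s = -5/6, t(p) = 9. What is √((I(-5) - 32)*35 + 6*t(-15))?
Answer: I*√47231/6 ≈ 36.221*I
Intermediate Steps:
s = -⅚ (s = -5*⅙ = -⅚ ≈ -0.83333)
I(X) = -253/36 (I(X) = 3 - (-⅚ + 4)² = 3 - (19/6)² = 3 - 1*361/36 = 3 - 361/36 = -253/36)
√((I(-5) - 32)*35 + 6*t(-15)) = √((-253/36 - 32)*35 + 6*9) = √(-1405/36*35 + 54) = √(-49175/36 + 54) = √(-47231/36) = I*√47231/6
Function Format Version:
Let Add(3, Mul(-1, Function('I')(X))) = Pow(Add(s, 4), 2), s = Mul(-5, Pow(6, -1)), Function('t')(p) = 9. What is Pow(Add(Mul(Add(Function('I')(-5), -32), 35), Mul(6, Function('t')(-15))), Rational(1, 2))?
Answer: Mul(Rational(1, 6), I, Pow(47231, Rational(1, 2))) ≈ Mul(36.221, I)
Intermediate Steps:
s = Rational(-5, 6) (s = Mul(-5, Rational(1, 6)) = Rational(-5, 6) ≈ -0.83333)
Function('I')(X) = Rational(-253, 36) (Function('I')(X) = Add(3, Mul(-1, Pow(Add(Rational(-5, 6), 4), 2))) = Add(3, Mul(-1, Pow(Rational(19, 6), 2))) = Add(3, Mul(-1, Rational(361, 36))) = Add(3, Rational(-361, 36)) = Rational(-253, 36))
Pow(Add(Mul(Add(Function('I')(-5), -32), 35), Mul(6, Function('t')(-15))), Rational(1, 2)) = Pow(Add(Mul(Add(Rational(-253, 36), -32), 35), Mul(6, 9)), Rational(1, 2)) = Pow(Add(Mul(Rational(-1405, 36), 35), 54), Rational(1, 2)) = Pow(Add(Rational(-49175, 36), 54), Rational(1, 2)) = Pow(Rational(-47231, 36), Rational(1, 2)) = Mul(Rational(1, 6), I, Pow(47231, Rational(1, 2)))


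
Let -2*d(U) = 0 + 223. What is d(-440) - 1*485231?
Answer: -970685/2 ≈ -4.8534e+5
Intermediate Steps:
d(U) = -223/2 (d(U) = -(0 + 223)/2 = -½*223 = -223/2)
d(-440) - 1*485231 = -223/2 - 1*485231 = -223/2 - 485231 = -970685/2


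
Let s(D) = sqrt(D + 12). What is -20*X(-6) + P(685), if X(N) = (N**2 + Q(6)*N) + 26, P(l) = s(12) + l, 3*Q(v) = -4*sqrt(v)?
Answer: -555 - 158*sqrt(6) ≈ -942.02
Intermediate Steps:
s(D) = sqrt(12 + D)
Q(v) = -4*sqrt(v)/3 (Q(v) = (-4*sqrt(v))/3 = -4*sqrt(v)/3)
P(l) = l + 2*sqrt(6) (P(l) = sqrt(12 + 12) + l = sqrt(24) + l = 2*sqrt(6) + l = l + 2*sqrt(6))
X(N) = 26 + N**2 - 4*N*sqrt(6)/3 (X(N) = (N**2 + (-4*sqrt(6)/3)*N) + 26 = (N**2 - 4*N*sqrt(6)/3) + 26 = 26 + N**2 - 4*N*sqrt(6)/3)
-20*X(-6) + P(685) = -20*(26 + (-6)**2 - 4/3*(-6)*sqrt(6)) + (685 + 2*sqrt(6)) = -20*(26 + 36 + 8*sqrt(6)) + (685 + 2*sqrt(6)) = -20*(62 + 8*sqrt(6)) + (685 + 2*sqrt(6)) = (-1240 - 160*sqrt(6)) + (685 + 2*sqrt(6)) = -555 - 158*sqrt(6)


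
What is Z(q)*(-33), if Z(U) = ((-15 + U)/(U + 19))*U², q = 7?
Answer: 6468/13 ≈ 497.54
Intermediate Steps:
Z(U) = U²*(-15 + U)/(19 + U) (Z(U) = ((-15 + U)/(19 + U))*U² = U²*(-15 + U)/(19 + U))
Z(q)*(-33) = (7²*(-15 + 7)/(19 + 7))*(-33) = (49*(-8)/26)*(-33) = (49*(1/26)*(-8))*(-33) = -196/13*(-33) = 6468/13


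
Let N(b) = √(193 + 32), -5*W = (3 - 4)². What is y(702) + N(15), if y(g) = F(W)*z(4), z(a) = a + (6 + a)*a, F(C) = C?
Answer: 31/5 ≈ 6.2000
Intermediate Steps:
W = -⅕ (W = -(3 - 4)²/5 = -⅕*(-1)² = -⅕*1 = -⅕ ≈ -0.20000)
N(b) = 15 (N(b) = √225 = 15)
z(a) = a + a*(6 + a)
y(g) = -44/5 (y(g) = -4*(7 + 4)/5 = -4*11/5 = -⅕*44 = -44/5)
y(702) + N(15) = -44/5 + 15 = 31/5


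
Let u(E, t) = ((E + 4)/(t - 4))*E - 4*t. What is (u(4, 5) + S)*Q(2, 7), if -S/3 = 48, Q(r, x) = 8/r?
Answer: -528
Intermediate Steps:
u(E, t) = -4*t + E*(4 + E)/(-4 + t) (u(E, t) = ((4 + E)/(-4 + t))*E - 4*t = E*(4 + E)/(-4 + t) - 4*t = -4*t + E*(4 + E)/(-4 + t))
S = -144 (S = -3*48 = -144)
(u(4, 5) + S)*Q(2, 7) = ((4² - 4*5² + 4*4 + 16*5)/(-4 + 5) - 144)*(8/2) = ((16 - 4*25 + 16 + 80)/1 - 144)*(8*(½)) = (1*(16 - 100 + 16 + 80) - 144)*4 = (1*12 - 144)*4 = (12 - 144)*4 = -132*4 = -528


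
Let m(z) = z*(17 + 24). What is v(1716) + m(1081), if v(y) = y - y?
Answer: 44321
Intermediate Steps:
v(y) = 0
m(z) = 41*z (m(z) = z*41 = 41*z)
v(1716) + m(1081) = 0 + 41*1081 = 0 + 44321 = 44321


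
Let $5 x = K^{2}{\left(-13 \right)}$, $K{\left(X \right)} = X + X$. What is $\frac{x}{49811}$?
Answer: $\frac{676}{249055} \approx 0.0027143$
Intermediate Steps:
$K{\left(X \right)} = 2 X$
$x = \frac{676}{5}$ ($x = \frac{\left(2 \left(-13\right)\right)^{2}}{5} = \frac{\left(-26\right)^{2}}{5} = \frac{1}{5} \cdot 676 = \frac{676}{5} \approx 135.2$)
$\frac{x}{49811} = \frac{676}{5 \cdot 49811} = \frac{676}{5} \cdot \frac{1}{49811} = \frac{676}{249055}$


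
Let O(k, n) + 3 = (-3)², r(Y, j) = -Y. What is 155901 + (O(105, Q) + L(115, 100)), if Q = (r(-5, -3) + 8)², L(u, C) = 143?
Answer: 156050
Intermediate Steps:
Q = 169 (Q = (-1*(-5) + 8)² = (5 + 8)² = 13² = 169)
O(k, n) = 6 (O(k, n) = -3 + (-3)² = -3 + 9 = 6)
155901 + (O(105, Q) + L(115, 100)) = 155901 + (6 + 143) = 155901 + 149 = 156050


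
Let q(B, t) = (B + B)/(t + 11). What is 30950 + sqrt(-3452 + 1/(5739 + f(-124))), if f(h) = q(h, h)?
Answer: 30950 + I*sqrt(1452888215376985)/648755 ≈ 30950.0 + 58.754*I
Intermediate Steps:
q(B, t) = 2*B/(11 + t) (q(B, t) = (2*B)/(11 + t) = 2*B/(11 + t))
f(h) = 2*h/(11 + h)
30950 + sqrt(-3452 + 1/(5739 + f(-124))) = 30950 + sqrt(-3452 + 1/(5739 + 2*(-124)/(11 - 124))) = 30950 + sqrt(-3452 + 1/(5739 + 2*(-124)/(-113))) = 30950 + sqrt(-3452 + 1/(5739 + 2*(-124)*(-1/113))) = 30950 + sqrt(-3452 + 1/(5739 + 248/113)) = 30950 + sqrt(-3452 + 1/(648755/113)) = 30950 + sqrt(-3452 + 113/648755) = 30950 + sqrt(-2239502147/648755) = 30950 + I*sqrt(1452888215376985)/648755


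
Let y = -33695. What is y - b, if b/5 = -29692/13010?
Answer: -43822349/1301 ≈ -33684.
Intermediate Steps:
b = -14846/1301 (b = 5*(-29692/13010) = 5*(-29692*1/13010) = 5*(-14846/6505) = -14846/1301 ≈ -11.411)
y - b = -33695 - 1*(-14846/1301) = -33695 + 14846/1301 = -43822349/1301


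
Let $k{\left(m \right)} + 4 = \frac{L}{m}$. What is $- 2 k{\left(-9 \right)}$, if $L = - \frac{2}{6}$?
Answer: $\frac{214}{27} \approx 7.9259$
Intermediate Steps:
$L = - \frac{1}{3}$ ($L = \left(-2\right) \frac{1}{6} = - \frac{1}{3} \approx -0.33333$)
$k{\left(m \right)} = -4 - \frac{1}{3 m}$
$- 2 k{\left(-9 \right)} = - 2 \left(-4 - \frac{1}{3 \left(-9\right)}\right) = - 2 \left(-4 - - \frac{1}{27}\right) = - 2 \left(-4 + \frac{1}{27}\right) = \left(-2\right) \left(- \frac{107}{27}\right) = \frac{214}{27}$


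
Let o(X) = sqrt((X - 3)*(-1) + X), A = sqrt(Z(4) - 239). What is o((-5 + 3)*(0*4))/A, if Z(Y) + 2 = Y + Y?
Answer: -I*sqrt(699)/233 ≈ -0.11347*I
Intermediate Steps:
Z(Y) = -2 + 2*Y (Z(Y) = -2 + (Y + Y) = -2 + 2*Y)
A = I*sqrt(233) (A = sqrt((-2 + 2*4) - 239) = sqrt((-2 + 8) - 239) = sqrt(6 - 239) = sqrt(-233) = I*sqrt(233) ≈ 15.264*I)
o(X) = sqrt(3) (o(X) = sqrt((-3 + X)*(-1) + X) = sqrt((3 - X) + X) = sqrt(3))
o((-5 + 3)*(0*4))/A = sqrt(3)/((I*sqrt(233))) = sqrt(3)*(-I*sqrt(233)/233) = -I*sqrt(699)/233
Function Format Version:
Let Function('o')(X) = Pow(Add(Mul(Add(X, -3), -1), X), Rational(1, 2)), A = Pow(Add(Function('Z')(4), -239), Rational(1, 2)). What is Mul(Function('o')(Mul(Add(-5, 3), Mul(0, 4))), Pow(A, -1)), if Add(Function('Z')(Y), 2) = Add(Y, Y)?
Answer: Mul(Rational(-1, 233), I, Pow(699, Rational(1, 2))) ≈ Mul(-0.11347, I)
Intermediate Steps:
Function('Z')(Y) = Add(-2, Mul(2, Y)) (Function('Z')(Y) = Add(-2, Add(Y, Y)) = Add(-2, Mul(2, Y)))
A = Mul(I, Pow(233, Rational(1, 2))) (A = Pow(Add(Add(-2, Mul(2, 4)), -239), Rational(1, 2)) = Pow(Add(Add(-2, 8), -239), Rational(1, 2)) = Pow(Add(6, -239), Rational(1, 2)) = Pow(-233, Rational(1, 2)) = Mul(I, Pow(233, Rational(1, 2))) ≈ Mul(15.264, I))
Function('o')(X) = Pow(3, Rational(1, 2)) (Function('o')(X) = Pow(Add(Mul(Add(-3, X), -1), X), Rational(1, 2)) = Pow(Add(Add(3, Mul(-1, X)), X), Rational(1, 2)) = Pow(3, Rational(1, 2)))
Mul(Function('o')(Mul(Add(-5, 3), Mul(0, 4))), Pow(A, -1)) = Mul(Pow(3, Rational(1, 2)), Pow(Mul(I, Pow(233, Rational(1, 2))), -1)) = Mul(Pow(3, Rational(1, 2)), Mul(Rational(-1, 233), I, Pow(233, Rational(1, 2)))) = Mul(Rational(-1, 233), I, Pow(699, Rational(1, 2)))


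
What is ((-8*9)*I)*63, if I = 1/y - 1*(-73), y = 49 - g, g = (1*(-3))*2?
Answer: -18216576/55 ≈ -3.3121e+5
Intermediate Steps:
g = -6 (g = -3*2 = -6)
y = 55 (y = 49 - 1*(-6) = 49 + 6 = 55)
I = 4016/55 (I = 1/55 - 1*(-73) = 1/55 + 73 = 4016/55 ≈ 73.018)
((-8*9)*I)*63 = (-8*9*(4016/55))*63 = -72*4016/55*63 = -289152/55*63 = -18216576/55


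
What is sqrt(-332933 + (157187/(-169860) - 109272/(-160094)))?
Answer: I*sqrt(42624797359034033246895)/357810090 ≈ 577.0*I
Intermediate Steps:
sqrt(-332933 + (157187/(-169860) - 109272/(-160094))) = sqrt(-332933 + (157187*(-1/169860) - 109272*(-1/160094))) = sqrt(-332933 + (-8273/8940 + 54636/80047)) = sqrt(-332933 - 173782991/715620180) = sqrt(-238253747170931/715620180) = I*sqrt(42624797359034033246895)/357810090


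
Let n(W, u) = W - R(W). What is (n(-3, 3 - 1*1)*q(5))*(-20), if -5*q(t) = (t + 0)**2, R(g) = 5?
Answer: -800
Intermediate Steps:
q(t) = -t**2/5 (q(t) = -(t + 0)**2/5 = -t**2/5)
n(W, u) = -5 + W (n(W, u) = W - 1*5 = W - 5 = -5 + W)
(n(-3, 3 - 1*1)*q(5))*(-20) = ((-5 - 3)*(-1/5*5**2))*(-20) = -(-8)*25/5*(-20) = -8*(-5)*(-20) = 40*(-20) = -800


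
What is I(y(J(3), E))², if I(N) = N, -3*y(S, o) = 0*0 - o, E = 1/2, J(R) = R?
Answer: 1/36 ≈ 0.027778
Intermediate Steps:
E = ½ ≈ 0.50000
y(S, o) = o/3 (y(S, o) = -(0*0 - o)/3 = -(0 - o)/3 = -(-1)*o/3 = o/3)
I(y(J(3), E))² = ((⅓)*(½))² = (⅙)² = 1/36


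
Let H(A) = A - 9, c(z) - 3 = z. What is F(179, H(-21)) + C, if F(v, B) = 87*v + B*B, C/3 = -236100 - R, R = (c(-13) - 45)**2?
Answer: -700902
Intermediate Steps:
c(z) = 3 + z
R = 3025 (R = ((3 - 13) - 45)**2 = (-10 - 45)**2 = (-55)**2 = 3025)
C = -717375 (C = 3*(-236100 - 1*3025) = 3*(-236100 - 3025) = 3*(-239125) = -717375)
H(A) = -9 + A
F(v, B) = B**2 + 87*v (F(v, B) = 87*v + B**2 = B**2 + 87*v)
F(179, H(-21)) + C = ((-9 - 21)**2 + 87*179) - 717375 = ((-30)**2 + 15573) - 717375 = (900 + 15573) - 717375 = 16473 - 717375 = -700902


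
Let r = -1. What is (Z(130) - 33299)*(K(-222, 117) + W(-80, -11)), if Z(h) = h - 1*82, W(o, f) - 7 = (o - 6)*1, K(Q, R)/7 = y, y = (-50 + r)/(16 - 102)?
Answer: 214036687/86 ≈ 2.4888e+6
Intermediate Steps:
y = 51/86 (y = (-50 - 1)/(16 - 102) = -51/(-86) = -51*(-1/86) = 51/86 ≈ 0.59302)
K(Q, R) = 357/86 (K(Q, R) = 7*(51/86) = 357/86)
W(o, f) = 1 + o (W(o, f) = 7 + (o - 6)*1 = 7 + (-6 + o)*1 = 7 + (-6 + o) = 1 + o)
Z(h) = -82 + h (Z(h) = h - 82 = -82 + h)
(Z(130) - 33299)*(K(-222, 117) + W(-80, -11)) = ((-82 + 130) - 33299)*(357/86 + (1 - 80)) = (48 - 33299)*(357/86 - 79) = -33251*(-6437/86) = 214036687/86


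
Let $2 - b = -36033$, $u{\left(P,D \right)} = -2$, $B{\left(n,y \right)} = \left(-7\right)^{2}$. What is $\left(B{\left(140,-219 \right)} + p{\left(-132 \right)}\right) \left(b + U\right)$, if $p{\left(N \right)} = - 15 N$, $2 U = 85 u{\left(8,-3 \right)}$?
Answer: $72942550$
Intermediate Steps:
$B{\left(n,y \right)} = 49$
$b = 36035$ ($b = 2 - -36033 = 2 + 36033 = 36035$)
$U = -85$ ($U = \frac{85 \left(-2\right)}{2} = \frac{1}{2} \left(-170\right) = -85$)
$\left(B{\left(140,-219 \right)} + p{\left(-132 \right)}\right) \left(b + U\right) = \left(49 - -1980\right) \left(36035 - 85\right) = \left(49 + 1980\right) 35950 = 2029 \cdot 35950 = 72942550$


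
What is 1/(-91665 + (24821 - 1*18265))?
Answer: -1/85109 ≈ -1.1750e-5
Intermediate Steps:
1/(-91665 + (24821 - 1*18265)) = 1/(-91665 + (24821 - 18265)) = 1/(-91665 + 6556) = 1/(-85109) = -1/85109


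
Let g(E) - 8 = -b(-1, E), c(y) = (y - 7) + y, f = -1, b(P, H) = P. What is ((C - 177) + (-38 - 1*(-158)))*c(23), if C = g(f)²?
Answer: 936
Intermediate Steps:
c(y) = -7 + 2*y (c(y) = (-7 + y) + y = -7 + 2*y)
g(E) = 9 (g(E) = 8 - 1*(-1) = 8 + 1 = 9)
C = 81 (C = 9² = 81)
((C - 177) + (-38 - 1*(-158)))*c(23) = ((81 - 177) + (-38 - 1*(-158)))*(-7 + 2*23) = (-96 + (-38 + 158))*(-7 + 46) = (-96 + 120)*39 = 24*39 = 936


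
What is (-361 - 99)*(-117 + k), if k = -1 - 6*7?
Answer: 73600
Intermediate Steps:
k = -43 (k = -1 - 42 = -43)
(-361 - 99)*(-117 + k) = (-361 - 99)*(-117 - 43) = -460*(-160) = 73600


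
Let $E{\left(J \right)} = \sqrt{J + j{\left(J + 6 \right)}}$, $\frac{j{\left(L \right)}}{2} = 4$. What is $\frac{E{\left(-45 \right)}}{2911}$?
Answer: $\frac{i \sqrt{37}}{2911} \approx 0.0020896 i$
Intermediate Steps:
$j{\left(L \right)} = 8$ ($j{\left(L \right)} = 2 \cdot 4 = 8$)
$E{\left(J \right)} = \sqrt{8 + J}$ ($E{\left(J \right)} = \sqrt{J + 8} = \sqrt{8 + J}$)
$\frac{E{\left(-45 \right)}}{2911} = \frac{\sqrt{8 - 45}}{2911} = \sqrt{-37} \cdot \frac{1}{2911} = i \sqrt{37} \cdot \frac{1}{2911} = \frac{i \sqrt{37}}{2911}$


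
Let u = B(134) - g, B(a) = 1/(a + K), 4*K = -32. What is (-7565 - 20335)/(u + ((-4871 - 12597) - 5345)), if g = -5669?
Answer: 3515400/2160143 ≈ 1.6274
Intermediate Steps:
K = -8 (K = (¼)*(-32) = -8)
B(a) = 1/(-8 + a) (B(a) = 1/(a - 8) = 1/(-8 + a))
u = 714295/126 (u = 1/(-8 + 134) - 1*(-5669) = 1/126 + 5669 = 714295/126 ≈ 5669.0)
(-7565 - 20335)/(u + ((-4871 - 12597) - 5345)) = (-7565 - 20335)/(714295/126 + ((-4871 - 12597) - 5345)) = -27900/(714295/126 + (-17468 - 5345)) = -27900/(714295/126 - 22813) = -27900/(-2160143/126) = -27900*(-126/2160143) = 3515400/2160143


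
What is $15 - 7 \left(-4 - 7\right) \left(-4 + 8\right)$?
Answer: $323$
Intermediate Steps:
$15 - 7 \left(-4 - 7\right) \left(-4 + 8\right) = 15 - 7 \left(\left(-11\right) 4\right) = 15 - -308 = 15 + 308 = 323$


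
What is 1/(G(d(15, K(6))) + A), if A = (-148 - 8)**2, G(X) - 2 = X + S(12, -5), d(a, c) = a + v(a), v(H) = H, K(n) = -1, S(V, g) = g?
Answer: 1/24363 ≈ 4.1046e-5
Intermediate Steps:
d(a, c) = 2*a (d(a, c) = a + a = 2*a)
G(X) = -3 + X (G(X) = 2 + (X - 5) = 2 + (-5 + X) = -3 + X)
A = 24336 (A = (-156)**2 = 24336)
1/(G(d(15, K(6))) + A) = 1/((-3 + 2*15) + 24336) = 1/((-3 + 30) + 24336) = 1/(27 + 24336) = 1/24363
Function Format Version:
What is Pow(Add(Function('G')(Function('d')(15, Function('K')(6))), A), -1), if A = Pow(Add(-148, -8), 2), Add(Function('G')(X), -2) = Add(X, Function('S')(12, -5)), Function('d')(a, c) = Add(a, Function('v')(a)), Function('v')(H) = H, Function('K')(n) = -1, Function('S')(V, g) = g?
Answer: Rational(1, 24363) ≈ 4.1046e-5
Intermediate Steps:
Function('d')(a, c) = Mul(2, a) (Function('d')(a, c) = Add(a, a) = Mul(2, a))
Function('G')(X) = Add(-3, X) (Function('G')(X) = Add(2, Add(X, -5)) = Add(2, Add(-5, X)) = Add(-3, X))
A = 24336 (A = Pow(-156, 2) = 24336)
Pow(Add(Function('G')(Function('d')(15, Function('K')(6))), A), -1) = Pow(Add(Add(-3, Mul(2, 15)), 24336), -1) = Pow(Add(Add(-3, 30), 24336), -1) = Pow(Add(27, 24336), -1) = Pow(24363, -1) = Rational(1, 24363)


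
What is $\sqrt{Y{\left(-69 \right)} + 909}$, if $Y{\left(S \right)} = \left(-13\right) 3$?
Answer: $\sqrt{870} \approx 29.496$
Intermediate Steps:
$Y{\left(S \right)} = -39$
$\sqrt{Y{\left(-69 \right)} + 909} = \sqrt{-39 + 909} = \sqrt{870}$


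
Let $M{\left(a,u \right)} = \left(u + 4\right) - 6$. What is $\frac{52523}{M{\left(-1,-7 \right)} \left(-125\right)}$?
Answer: $\frac{52523}{1125} \approx 46.687$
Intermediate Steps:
$M{\left(a,u \right)} = -2 + u$ ($M{\left(a,u \right)} = \left(4 + u\right) - 6 = -2 + u$)
$\frac{52523}{M{\left(-1,-7 \right)} \left(-125\right)} = \frac{52523}{\left(-2 - 7\right) \left(-125\right)} = \frac{52523}{\left(-9\right) \left(-125\right)} = \frac{52523}{1125}$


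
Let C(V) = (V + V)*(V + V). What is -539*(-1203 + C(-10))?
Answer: 432817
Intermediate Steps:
C(V) = 4*V**2 (C(V) = (2*V)*(2*V) = 4*V**2)
-539*(-1203 + C(-10)) = -539*(-1203 + 4*(-10)**2) = -539*(-1203 + 4*100) = -539*(-1203 + 400) = -539*(-803) = 432817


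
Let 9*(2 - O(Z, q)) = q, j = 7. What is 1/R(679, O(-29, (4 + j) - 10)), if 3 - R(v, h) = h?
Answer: 9/10 ≈ 0.90000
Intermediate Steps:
O(Z, q) = 2 - q/9
R(v, h) = 3 - h
1/R(679, O(-29, (4 + j) - 10)) = 1/(3 - (2 - ((4 + 7) - 10)/9)) = 1/(3 - (2 - (11 - 10)/9)) = 1/(3 - (2 - ⅑*1)) = 1/(3 - (2 - ⅑)) = 1/(3 - 1*17/9) = 1/(3 - 17/9) = 1/(10/9) = 9/10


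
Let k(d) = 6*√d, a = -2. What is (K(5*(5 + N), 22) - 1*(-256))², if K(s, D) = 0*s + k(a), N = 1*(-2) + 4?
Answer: 65464 + 3072*I*√2 ≈ 65464.0 + 4344.5*I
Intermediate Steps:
N = 2 (N = -2 + 4 = 2)
K(s, D) = 6*I*√2 (K(s, D) = 0*s + 6*√(-2) = 0 + 6*(I*√2) = 0 + 6*I*√2 = 6*I*√2)
(K(5*(5 + N), 22) - 1*(-256))² = (6*I*√2 - 1*(-256))² = (6*I*√2 + 256)² = (256 + 6*I*√2)²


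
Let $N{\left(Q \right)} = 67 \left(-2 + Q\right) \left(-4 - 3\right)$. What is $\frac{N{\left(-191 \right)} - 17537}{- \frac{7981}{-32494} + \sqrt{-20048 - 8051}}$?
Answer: $\frac{3785248025944}{5933734969585} - \frac{15411333085456 i \sqrt{28099}}{5933734969585} \approx 0.63792 - 435.37 i$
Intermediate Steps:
$N{\left(Q \right)} = 938 - 469 Q$ ($N{\left(Q \right)} = 67 \left(-2 + Q\right) \left(-7\right) = 67 \left(14 - 7 Q\right) = 938 - 469 Q$)
$\frac{N{\left(-191 \right)} - 17537}{- \frac{7981}{-32494} + \sqrt{-20048 - 8051}} = \frac{\left(938 - -89579\right) - 17537}{- \frac{7981}{-32494} + \sqrt{-20048 - 8051}} = \frac{\left(938 + 89579\right) - 17537}{\left(-7981\right) \left(- \frac{1}{32494}\right) + \sqrt{-28099}} = \frac{90517 - 17537}{\frac{7981}{32494} + i \sqrt{28099}} = \frac{72980}{\frac{7981}{32494} + i \sqrt{28099}}$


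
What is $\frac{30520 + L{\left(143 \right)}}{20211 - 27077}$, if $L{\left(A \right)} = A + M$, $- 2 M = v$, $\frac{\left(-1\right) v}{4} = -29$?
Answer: $- \frac{30605}{6866} \approx -4.4575$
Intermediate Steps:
$v = 116$ ($v = \left(-4\right) \left(-29\right) = 116$)
$M = -58$ ($M = \left(- \frac{1}{2}\right) 116 = -58$)
$L{\left(A \right)} = -58 + A$ ($L{\left(A \right)} = A - 58 = -58 + A$)
$\frac{30520 + L{\left(143 \right)}}{20211 - 27077} = \frac{30520 + \left(-58 + 143\right)}{20211 - 27077} = \frac{30520 + 85}{-6866} = 30605 \left(- \frac{1}{6866}\right) = - \frac{30605}{6866}$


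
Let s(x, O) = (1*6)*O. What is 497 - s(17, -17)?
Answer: 599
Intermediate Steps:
s(x, O) = 6*O
497 - s(17, -17) = 497 - 6*(-17) = 497 - 1*(-102) = 497 + 102 = 599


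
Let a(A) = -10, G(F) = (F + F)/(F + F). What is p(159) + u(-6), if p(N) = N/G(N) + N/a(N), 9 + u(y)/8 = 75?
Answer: 6711/10 ≈ 671.10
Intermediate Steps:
G(F) = 1 (G(F) = (2*F)/((2*F)) = (2*F)*(1/(2*F)) = 1)
u(y) = 528 (u(y) = -72 + 8*75 = -72 + 600 = 528)
p(N) = 9*N/10 (p(N) = N/1 + N/(-10) = N*1 + N*(-1/10) = N - N/10 = 9*N/10)
p(159) + u(-6) = (9/10)*159 + 528 = 1431/10 + 528 = 6711/10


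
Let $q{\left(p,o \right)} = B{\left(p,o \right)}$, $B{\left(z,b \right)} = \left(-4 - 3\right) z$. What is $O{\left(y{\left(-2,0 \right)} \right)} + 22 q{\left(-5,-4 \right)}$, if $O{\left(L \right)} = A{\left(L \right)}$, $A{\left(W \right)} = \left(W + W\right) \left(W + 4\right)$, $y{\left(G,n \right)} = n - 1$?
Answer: $764$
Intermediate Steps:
$y{\left(G,n \right)} = -1 + n$ ($y{\left(G,n \right)} = n - 1 = -1 + n$)
$B{\left(z,b \right)} = - 7 z$
$A{\left(W \right)} = 2 W \left(4 + W\right)$
$q{\left(p,o \right)} = - 7 p$
$O{\left(L \right)} = 2 L \left(4 + L\right)$
$O{\left(y{\left(-2,0 \right)} \right)} + 22 q{\left(-5,-4 \right)} = 2 \left(-1 + 0\right) \left(4 + \left(-1 + 0\right)\right) + 22 \left(\left(-7\right) \left(-5\right)\right) = 2 \left(-1\right) \left(4 - 1\right) + 22 \cdot 35 = 2 \left(-1\right) 3 + 770 = -6 + 770 = 764$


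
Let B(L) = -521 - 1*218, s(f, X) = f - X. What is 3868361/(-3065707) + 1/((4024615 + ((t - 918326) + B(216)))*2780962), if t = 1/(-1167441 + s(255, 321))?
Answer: -39004980915068092395829969/30911759017889392747585766 ≈ -1.2618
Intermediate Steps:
t = -1/1167507 (t = 1/(-1167441 + (255 - 1*321)) = 1/(-1167441 + (255 - 321)) = 1/(-1167441 - 66) = 1/(-1167507) = -1/1167507 ≈ -8.5653e-7)
B(L) = -739 (B(L) = -521 - 218 = -739)
3868361/(-3065707) + 1/((4024615 + ((t - 918326) + B(216)))*2780962) = 3868361/(-3065707) + 1/((4024615 + ((-1/1167507 - 918326) - 739))*2780962) = 3868361*(-1/3065707) + (1/2780962)/(4024615 + (-1072152033283/1167507 - 739)) = -3868361/3065707 + (1/2780962)/(4024615 - 1073014820956/1167507) = -3868361/3065707 + (1/2780962)/(3625751363849/1167507) = -3868361/3065707 + (1167507/3625751363849)*(1/2780962) = -3868361/3065707 + 1167507/10083076764312242738 = -39004980915068092395829969/30911759017889392747585766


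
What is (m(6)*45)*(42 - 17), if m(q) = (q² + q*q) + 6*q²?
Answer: 324000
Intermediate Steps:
m(q) = 8*q² (m(q) = (q² + q²) + 6*q² = 2*q² + 6*q² = 8*q²)
(m(6)*45)*(42 - 17) = ((8*6²)*45)*(42 - 17) = ((8*36)*45)*25 = (288*45)*25 = 12960*25 = 324000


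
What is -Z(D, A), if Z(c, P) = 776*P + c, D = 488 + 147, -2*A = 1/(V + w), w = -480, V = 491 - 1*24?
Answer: -8643/13 ≈ -664.85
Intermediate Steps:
V = 467 (V = 491 - 24 = 467)
A = 1/26 (A = -1/(2*(467 - 480)) = -1/2/(-13) = -1/2*(-1/13) = 1/26 ≈ 0.038462)
D = 635
Z(c, P) = c + 776*P
-Z(D, A) = -(635 + 776*(1/26)) = -(635 + 388/13) = -1*8643/13 = -8643/13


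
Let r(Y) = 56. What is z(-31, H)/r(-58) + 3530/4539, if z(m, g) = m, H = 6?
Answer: 56971/254184 ≈ 0.22413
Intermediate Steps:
z(-31, H)/r(-58) + 3530/4539 = -31/56 + 3530/4539 = 56971/254184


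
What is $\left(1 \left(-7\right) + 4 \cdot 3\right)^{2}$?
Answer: $25$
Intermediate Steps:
$\left(1 \left(-7\right) + 4 \cdot 3\right)^{2} = \left(-7 + 12\right)^{2} = 5^{2} = 25$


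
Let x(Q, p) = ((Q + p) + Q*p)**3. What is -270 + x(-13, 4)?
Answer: -227251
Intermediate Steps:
x(Q, p) = (Q + p + Q*p)**3
-270 + x(-13, 4) = -270 + (-13 + 4 - 13*4)**3 = -270 + (-13 + 4 - 52)**3 = -270 + (-61)**3 = -270 - 226981 = -227251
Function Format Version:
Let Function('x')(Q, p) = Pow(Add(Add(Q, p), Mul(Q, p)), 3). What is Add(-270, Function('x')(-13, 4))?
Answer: -227251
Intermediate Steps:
Function('x')(Q, p) = Pow(Add(Q, p, Mul(Q, p)), 3)
Add(-270, Function('x')(-13, 4)) = Add(-270, Pow(Add(-13, 4, Mul(-13, 4)), 3)) = Add(-270, Pow(Add(-13, 4, -52), 3)) = Add(-270, Pow(-61, 3)) = Add(-270, -226981) = -227251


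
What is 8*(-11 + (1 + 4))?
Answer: -48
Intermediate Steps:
8*(-11 + (1 + 4)) = 8*(-11 + 5) = 8*(-6) = -48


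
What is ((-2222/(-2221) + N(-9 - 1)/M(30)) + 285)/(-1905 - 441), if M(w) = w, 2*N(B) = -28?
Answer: -4756279/39078495 ≈ -0.12171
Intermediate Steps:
N(B) = -14 (N(B) = (½)*(-28) = -14)
((-2222/(-2221) + N(-9 - 1)/M(30)) + 285)/(-1905 - 441) = ((-2222/(-2221) - 14/30) + 285)/(-1905 - 441) = ((-2222*(-1/2221) - 14*1/30) + 285)/(-2346) = ((2222/2221 - 7/15) + 285)*(-1/2346) = (17783/33315 + 285)*(-1/2346) = (9512558/33315)*(-1/2346) = -4756279/39078495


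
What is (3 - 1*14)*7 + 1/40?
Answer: -3079/40 ≈ -76.975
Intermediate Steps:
(3 - 1*14)*7 + 1/40 = (3 - 14)*7 + 1/40 = -11*7 + 1/40 = -77 + 1/40 = -3079/40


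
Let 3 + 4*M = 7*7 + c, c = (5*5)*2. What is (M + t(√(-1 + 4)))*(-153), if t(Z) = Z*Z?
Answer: -4131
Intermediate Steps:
c = 50 (c = 25*2 = 50)
M = 24 (M = -¾ + (7*7 + 50)/4 = -¾ + (49 + 50)/4 = -¾ + (¼)*99 = -¾ + 99/4 = 24)
t(Z) = Z²
(M + t(√(-1 + 4)))*(-153) = (24 + (√(-1 + 4))²)*(-153) = (24 + (√3)²)*(-153) = (24 + 3)*(-153) = 27*(-153) = -4131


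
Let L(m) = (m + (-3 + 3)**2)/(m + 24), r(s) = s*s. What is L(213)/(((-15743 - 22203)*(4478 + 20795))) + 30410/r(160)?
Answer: 115195712475451/96975016168960 ≈ 1.1879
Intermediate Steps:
r(s) = s**2
L(m) = m/(24 + m) (L(m) = (m + 0**2)/(24 + m) = (m + 0)/(24 + m) = m/(24 + m))
L(213)/(((-15743 - 22203)*(4478 + 20795))) + 30410/r(160) = (213/(24 + 213))/(((-15743 - 22203)*(4478 + 20795))) + 30410/(160**2) = (213/237)/((-37946*25273)) + 30410/25600 = (213*(1/237))/(-959009258) + 30410*(1/25600) = (71/79)*(-1/959009258) + 3041/2560 = -71/75761731382 + 3041/2560 = 115195712475451/96975016168960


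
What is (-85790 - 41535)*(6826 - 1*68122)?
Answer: 7804513200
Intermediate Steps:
(-85790 - 41535)*(6826 - 1*68122) = -127325*(6826 - 68122) = -127325*(-61296) = 7804513200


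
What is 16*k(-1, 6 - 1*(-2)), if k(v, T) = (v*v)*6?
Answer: 96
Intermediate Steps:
k(v, T) = 6*v² (k(v, T) = v²*6 = 6*v²)
16*k(-1, 6 - 1*(-2)) = 16*(6*(-1)²) = 16*(6*1) = 16*6 = 96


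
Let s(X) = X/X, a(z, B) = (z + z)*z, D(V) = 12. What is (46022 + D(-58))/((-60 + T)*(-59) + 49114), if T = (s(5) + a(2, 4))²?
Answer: 46034/47875 ≈ 0.96155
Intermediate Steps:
a(z, B) = 2*z² (a(z, B) = (2*z)*z = 2*z²)
s(X) = 1
T = 81 (T = (1 + 2*2²)² = (1 + 2*4)² = (1 + 8)² = 9² = 81)
(46022 + D(-58))/((-60 + T)*(-59) + 49114) = (46022 + 12)/((-60 + 81)*(-59) + 49114) = 46034/(21*(-59) + 49114) = 46034/(-1239 + 49114) = 46034/47875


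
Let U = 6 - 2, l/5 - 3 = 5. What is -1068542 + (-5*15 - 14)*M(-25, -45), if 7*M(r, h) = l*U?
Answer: -7494034/7 ≈ -1.0706e+6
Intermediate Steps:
l = 40 (l = 15 + 5*5 = 15 + 25 = 40)
U = 4
M(r, h) = 160/7 (M(r, h) = (40*4)/7 = (1/7)*160 = 160/7)
-1068542 + (-5*15 - 14)*M(-25, -45) = -1068542 + (-5*15 - 14)*(160/7) = -1068542 + (-75 - 14)*(160/7) = -1068542 - 89*160/7 = -1068542 - 14240/7 = -7494034/7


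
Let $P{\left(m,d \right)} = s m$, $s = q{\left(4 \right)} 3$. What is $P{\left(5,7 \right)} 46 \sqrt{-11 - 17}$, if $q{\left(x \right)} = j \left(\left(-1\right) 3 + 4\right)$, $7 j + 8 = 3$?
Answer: $- \frac{6900 i \sqrt{7}}{7} \approx - 2608.0 i$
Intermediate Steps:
$j = - \frac{5}{7}$ ($j = - \frac{8}{7} + \frac{1}{7} \cdot 3 = - \frac{8}{7} + \frac{3}{7} = - \frac{5}{7} \approx -0.71429$)
$q{\left(x \right)} = - \frac{5}{7}$ ($q{\left(x \right)} = - \frac{5 \left(\left(-1\right) 3 + 4\right)}{7} = - \frac{5 \left(-3 + 4\right)}{7} = \left(- \frac{5}{7}\right) 1 = - \frac{5}{7}$)
$s = - \frac{15}{7}$ ($s = \left(- \frac{5}{7}\right) 3 = - \frac{15}{7} \approx -2.1429$)
$P{\left(m,d \right)} = - \frac{15 m}{7}$
$P{\left(5,7 \right)} 46 \sqrt{-11 - 17} = \left(- \frac{15}{7}\right) 5 \cdot 46 \sqrt{-11 - 17} = \left(- \frac{75}{7}\right) 46 \sqrt{-28} = - \frac{3450 \cdot 2 i \sqrt{7}}{7} = - \frac{6900 i \sqrt{7}}{7}$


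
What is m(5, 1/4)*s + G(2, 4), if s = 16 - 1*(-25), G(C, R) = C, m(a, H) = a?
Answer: 207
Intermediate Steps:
s = 41 (s = 16 + 25 = 41)
m(5, 1/4)*s + G(2, 4) = 5*41 + 2 = 205 + 2 = 207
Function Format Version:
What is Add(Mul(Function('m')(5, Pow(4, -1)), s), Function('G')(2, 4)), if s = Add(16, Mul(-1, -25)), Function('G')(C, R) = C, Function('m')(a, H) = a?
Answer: 207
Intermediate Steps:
s = 41 (s = Add(16, 25) = 41)
Add(Mul(Function('m')(5, Pow(4, -1)), s), Function('G')(2, 4)) = Add(Mul(5, 41), 2) = Add(205, 2) = 207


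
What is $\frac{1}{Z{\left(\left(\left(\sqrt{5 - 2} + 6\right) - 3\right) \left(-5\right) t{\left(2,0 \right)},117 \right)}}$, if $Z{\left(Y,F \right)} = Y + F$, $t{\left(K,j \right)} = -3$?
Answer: $\frac{6}{947} - \frac{5 \sqrt{3}}{8523} \approx 0.0053197$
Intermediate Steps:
$Z{\left(Y,F \right)} = F + Y$
$\frac{1}{Z{\left(\left(\left(\sqrt{5 - 2} + 6\right) - 3\right) \left(-5\right) t{\left(2,0 \right)},117 \right)}} = \frac{1}{117 + \left(\left(\sqrt{5 - 2} + 6\right) - 3\right) \left(-5\right) \left(-3\right)} = \frac{1}{117 + \left(\left(\sqrt{3} + 6\right) - 3\right) \left(-5\right) \left(-3\right)} = \frac{1}{117 + \left(\left(6 + \sqrt{3}\right) - 3\right) \left(-5\right) \left(-3\right)} = \frac{1}{117 + \left(3 + \sqrt{3}\right) \left(-5\right) \left(-3\right)} = \frac{1}{117 + \left(-15 - 5 \sqrt{3}\right) \left(-3\right)} = \frac{1}{117 + \left(45 + 15 \sqrt{3}\right)} = \frac{1}{162 + 15 \sqrt{3}}$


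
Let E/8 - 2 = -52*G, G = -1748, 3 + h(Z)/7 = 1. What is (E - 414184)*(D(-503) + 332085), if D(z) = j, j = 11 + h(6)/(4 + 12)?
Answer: 103945774125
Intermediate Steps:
h(Z) = -14 (h(Z) = -21 + 7*1 = -21 + 7 = -14)
j = 81/8 (j = 11 - 14/(4 + 12) = 11 - 14/16 = 11 - 14*1/16 = 11 - 7/8 = 81/8 ≈ 10.125)
E = 727184 (E = 16 + 8*(-52*(-1748)) = 16 + 8*90896 = 16 + 727168 = 727184)
D(z) = 81/8
(E - 414184)*(D(-503) + 332085) = (727184 - 414184)*(81/8 + 332085) = 313000*(2656761/8) = 103945774125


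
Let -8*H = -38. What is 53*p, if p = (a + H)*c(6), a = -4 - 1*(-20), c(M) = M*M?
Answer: 39591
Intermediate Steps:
c(M) = M²
H = 19/4 (H = -⅛*(-38) = 19/4 ≈ 4.7500)
a = 16 (a = -4 + 20 = 16)
p = 747 (p = (16 + 19/4)*6² = (83/4)*36 = 747)
53*p = 53*747 = 39591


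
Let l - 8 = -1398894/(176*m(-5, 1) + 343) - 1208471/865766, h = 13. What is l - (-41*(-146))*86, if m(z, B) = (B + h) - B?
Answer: -35570121894141/69025162 ≈ -5.1532e+5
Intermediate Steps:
m(z, B) = 13 (m(z, B) = (B + 13) - B = (13 + B) - B = 13)
l = -36244597189/69025162 (l = 8 + (-1398894/(176*13 + 343) - 1208471/865766) = 8 + (-1398894/(2288 + 343) - 1208471*1/865766) = 8 + (-1398894/2631 - 109861/78706) = 8 + (-1398894*1/2631 - 109861/78706) = 8 + (-466298/877 - 109861/78706) = 8 - 36796798485/69025162 = -36244597189/69025162 ≈ -525.09)
l - (-41*(-146))*86 = -36244597189/69025162 - (-41*(-146))*86 = -36244597189/69025162 - 5986*86 = -36244597189/69025162 - 1*514796 = -36244597189/69025162 - 514796 = -35570121894141/69025162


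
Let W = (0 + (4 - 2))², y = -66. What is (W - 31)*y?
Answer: 1782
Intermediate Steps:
W = 4 (W = (0 + 2)² = 2² = 4)
(W - 31)*y = (4 - 31)*(-66) = -27*(-66) = 1782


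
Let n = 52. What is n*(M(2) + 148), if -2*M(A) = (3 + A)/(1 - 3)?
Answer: 7761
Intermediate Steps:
M(A) = ¾ + A/4 (M(A) = -(3 + A)/(2*(1 - 3)) = -(3 + A)/(2*(-2)) = -(3 + A)*(-1)/(2*2) = -(-3/2 - A/2)/2 = ¾ + A/4)
n*(M(2) + 148) = 52*((¾ + (¼)*2) + 148) = 52*((¾ + ½) + 148) = 52*(5/4 + 148) = 52*(597/4) = 7761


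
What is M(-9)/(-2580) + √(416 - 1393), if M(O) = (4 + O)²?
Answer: -5/516 + I*√977 ≈ -0.0096899 + 31.257*I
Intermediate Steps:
M(-9)/(-2580) + √(416 - 1393) = (4 - 9)²/(-2580) + √(416 - 1393) = (-5)²*(-1/2580) + √(-977) = 25*(-1/2580) + I*√977 = -5/516 + I*√977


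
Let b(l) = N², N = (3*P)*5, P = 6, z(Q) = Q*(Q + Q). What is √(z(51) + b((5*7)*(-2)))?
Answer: 3*√1478 ≈ 115.33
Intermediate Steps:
z(Q) = 2*Q² (z(Q) = Q*(2*Q) = 2*Q²)
N = 90 (N = (3*6)*5 = 18*5 = 90)
b(l) = 8100 (b(l) = 90² = 8100)
√(z(51) + b((5*7)*(-2))) = √(2*51² + 8100) = √(2*2601 + 8100) = √(5202 + 8100) = √13302 = 3*√1478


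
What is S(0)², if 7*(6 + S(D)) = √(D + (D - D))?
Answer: 36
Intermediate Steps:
S(D) = -6 + √D/7 (S(D) = -6 + √(D + (D - D))/7 = -6 + √(D + 0)/7 = -6 + √D/7)
S(0)² = (-6 + √0/7)² = (-6 + (⅐)*0)² = (-6 + 0)² = (-6)² = 36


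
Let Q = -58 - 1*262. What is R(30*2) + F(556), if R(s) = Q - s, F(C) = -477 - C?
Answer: -1413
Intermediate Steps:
Q = -320 (Q = -58 - 262 = -320)
R(s) = -320 - s
R(30*2) + F(556) = (-320 - 30*2) + (-477 - 1*556) = (-320 - 1*60) + (-477 - 556) = (-320 - 60) - 1033 = -380 - 1033 = -1413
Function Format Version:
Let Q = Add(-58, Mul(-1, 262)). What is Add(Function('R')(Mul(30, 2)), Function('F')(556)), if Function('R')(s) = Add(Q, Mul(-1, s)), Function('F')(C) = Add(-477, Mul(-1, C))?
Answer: -1413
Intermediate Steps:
Q = -320 (Q = Add(-58, -262) = -320)
Function('R')(s) = Add(-320, Mul(-1, s))
Add(Function('R')(Mul(30, 2)), Function('F')(556)) = Add(Add(-320, Mul(-1, Mul(30, 2))), Add(-477, Mul(-1, 556))) = Add(Add(-320, Mul(-1, 60)), Add(-477, -556)) = Add(Add(-320, -60), -1033) = Add(-380, -1033) = -1413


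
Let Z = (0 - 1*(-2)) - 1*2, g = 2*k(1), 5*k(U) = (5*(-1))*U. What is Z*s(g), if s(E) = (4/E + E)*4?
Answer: 0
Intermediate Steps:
k(U) = -U (k(U) = ((5*(-1))*U)/5 = (-5*U)/5 = -U)
g = -2 (g = 2*(-1*1) = 2*(-1) = -2)
s(E) = 4*E + 16/E (s(E) = (E + 4/E)*4 = 4*E + 16/E)
Z = 0 (Z = (0 + 2) - 2 = 2 - 2 = 0)
Z*s(g) = 0*(4*(-2) + 16/(-2)) = 0*(-8 + 16*(-1/2)) = 0*(-8 - 8) = 0*(-16) = 0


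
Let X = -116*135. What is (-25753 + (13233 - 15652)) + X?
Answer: -43832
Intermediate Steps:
X = -15660
(-25753 + (13233 - 15652)) + X = (-25753 + (13233 - 15652)) - 15660 = (-25753 - 2419) - 15660 = -28172 - 15660 = -43832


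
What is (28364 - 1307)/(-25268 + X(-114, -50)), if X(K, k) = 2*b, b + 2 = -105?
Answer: -9019/8494 ≈ -1.0618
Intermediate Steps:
b = -107 (b = -2 - 105 = -107)
X(K, k) = -214 (X(K, k) = 2*(-107) = -214)
(28364 - 1307)/(-25268 + X(-114, -50)) = (28364 - 1307)/(-25268 - 214) = 27057/(-25482) = 27057*(-1/25482) = -9019/8494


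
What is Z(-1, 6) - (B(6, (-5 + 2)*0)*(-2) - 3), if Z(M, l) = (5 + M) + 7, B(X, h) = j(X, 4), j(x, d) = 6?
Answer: 26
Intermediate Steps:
B(X, h) = 6
Z(M, l) = 12 + M
Z(-1, 6) - (B(6, (-5 + 2)*0)*(-2) - 3) = (12 - 1) - (6*(-2) - 3) = 11 - (-12 - 3) = 11 - 1*(-15) = 11 + 15 = 26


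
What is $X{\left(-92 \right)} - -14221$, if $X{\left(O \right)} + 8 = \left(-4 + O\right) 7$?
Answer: $13541$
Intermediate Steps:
$X{\left(O \right)} = -36 + 7 O$ ($X{\left(O \right)} = -8 + \left(-4 + O\right) 7 = -8 + \left(-28 + 7 O\right) = -36 + 7 O$)
$X{\left(-92 \right)} - -14221 = \left(-36 + 7 \left(-92\right)\right) - -14221 = \left(-36 - 644\right) + 14221 = -680 + 14221 = 13541$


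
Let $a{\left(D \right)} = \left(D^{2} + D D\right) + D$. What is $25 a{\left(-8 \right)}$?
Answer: $3000$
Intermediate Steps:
$a{\left(D \right)} = D + 2 D^{2}$ ($a{\left(D \right)} = \left(D^{2} + D^{2}\right) + D = 2 D^{2} + D = D + 2 D^{2}$)
$25 a{\left(-8 \right)} = 25 \left(- 8 \left(1 + 2 \left(-8\right)\right)\right) = 25 \left(- 8 \left(1 - 16\right)\right) = 25 \left(\left(-8\right) \left(-15\right)\right) = 25 \cdot 120 = 3000$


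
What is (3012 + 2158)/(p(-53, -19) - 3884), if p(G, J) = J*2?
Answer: -2585/1961 ≈ -1.3182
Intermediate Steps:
p(G, J) = 2*J
(3012 + 2158)/(p(-53, -19) - 3884) = (3012 + 2158)/(2*(-19) - 3884) = 5170/(-38 - 3884) = 5170/(-3922) = 5170*(-1/3922) = -2585/1961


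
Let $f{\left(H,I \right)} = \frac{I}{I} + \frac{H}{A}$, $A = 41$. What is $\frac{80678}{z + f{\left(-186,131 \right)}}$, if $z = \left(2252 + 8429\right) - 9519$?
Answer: $\frac{3307798}{47497} \approx 69.642$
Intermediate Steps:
$z = 1162$ ($z = 10681 - 9519 = 1162$)
$f{\left(H,I \right)} = 1 + \frac{H}{41}$ ($f{\left(H,I \right)} = \frac{I}{I} + \frac{H}{41} = 1 + H \frac{1}{41} = 1 + \frac{H}{41}$)
$\frac{80678}{z + f{\left(-186,131 \right)}} = \frac{80678}{1162 + \left(1 + \frac{1}{41} \left(-186\right)\right)} = \frac{80678}{1162 + \left(1 - \frac{186}{41}\right)} = \frac{80678}{1162 - \frac{145}{41}} = \frac{80678}{\frac{47497}{41}} = 80678 \cdot \frac{41}{47497} = \frac{3307798}{47497}$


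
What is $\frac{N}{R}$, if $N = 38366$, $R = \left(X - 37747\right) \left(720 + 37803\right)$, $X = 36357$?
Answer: $- \frac{19183}{26773485} \approx -0.00071649$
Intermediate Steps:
$R = -53546970$ ($R = \left(36357 - 37747\right) \left(720 + 37803\right) = \left(-1390\right) 38523 = -53546970$)
$\frac{N}{R} = \frac{38366}{-53546970} = 38366 \left(- \frac{1}{53546970}\right) = - \frac{19183}{26773485}$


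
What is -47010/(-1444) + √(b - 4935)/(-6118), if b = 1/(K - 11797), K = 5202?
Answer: 23505/722 - I*√214643019970/40348210 ≈ 32.555 - 0.011482*I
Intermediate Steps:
b = -1/6595 (b = 1/(5202 - 11797) = 1/(-6595) = -1/6595 ≈ -0.00015163)
-47010/(-1444) + √(b - 4935)/(-6118) = -47010/(-1444) + √(-1/6595 - 4935)/(-6118) = -47010*(-1/1444) + √(-32546326/6595)*(-1/6118) = 23505/722 + (I*√214643019970/6595)*(-1/6118) = 23505/722 - I*√214643019970/40348210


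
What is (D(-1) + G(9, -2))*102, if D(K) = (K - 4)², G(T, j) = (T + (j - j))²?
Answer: 10812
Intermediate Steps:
G(T, j) = T² (G(T, j) = (T + 0)² = T²)
D(K) = (-4 + K)²
(D(-1) + G(9, -2))*102 = ((-4 - 1)² + 9²)*102 = ((-5)² + 81)*102 = (25 + 81)*102 = 106*102 = 10812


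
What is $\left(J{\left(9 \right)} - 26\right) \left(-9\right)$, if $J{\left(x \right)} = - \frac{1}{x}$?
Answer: $235$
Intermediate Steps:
$\left(J{\left(9 \right)} - 26\right) \left(-9\right) = \left(- \frac{1}{9} - 26\right) \left(-9\right) = \left(- \frac{235}{9}\right) \left(-9\right) = 235$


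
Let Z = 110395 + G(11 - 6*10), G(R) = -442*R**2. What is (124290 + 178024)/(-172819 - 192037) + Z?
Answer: -173461267673/182428 ≈ -9.5085e+5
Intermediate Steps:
Z = -950847 (Z = 110395 - 442*(11 - 6*10)**2 = 110395 - 442*(11 - 60)**2 = 110395 - 442*(-49)**2 = 110395 - 442*2401 = 110395 - 1061242 = -950847)
(124290 + 178024)/(-172819 - 192037) + Z = (124290 + 178024)/(-172819 - 192037) - 950847 = 302314/(-364856) - 950847 = 302314*(-1/364856) - 950847 = -151157/182428 - 950847 = -173461267673/182428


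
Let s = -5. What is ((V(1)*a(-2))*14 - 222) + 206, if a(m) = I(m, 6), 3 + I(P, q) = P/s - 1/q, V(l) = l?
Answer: -821/15 ≈ -54.733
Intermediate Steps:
I(P, q) = -3 - 1/q - P/5 (I(P, q) = -3 + (P/(-5) - 1/q) = -3 + (P*(-1/5) - 1/q) = -3 + (-P/5 - 1/q) = -3 + (-1/q - P/5) = -3 - 1/q - P/5)
a(m) = -19/6 - m/5 (a(m) = -3 - 1/6 - m/5 = -19/6 - m/5)
((V(1)*a(-2))*14 - 222) + 206 = ((1*(-19/6 - 1/5*(-2)))*14 - 222) + 206 = ((1*(-19/6 + 2/5))*14 - 222) + 206 = ((1*(-83/30))*14 - 222) + 206 = (-83/30*14 - 222) + 206 = (-581/15 - 222) + 206 = -3911/15 + 206 = -821/15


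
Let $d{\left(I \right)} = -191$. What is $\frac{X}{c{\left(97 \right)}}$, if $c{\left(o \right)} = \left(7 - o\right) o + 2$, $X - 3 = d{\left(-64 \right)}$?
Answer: $\frac{47}{2182} \approx 0.02154$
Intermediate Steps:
$X = -188$ ($X = 3 - 191 = -188$)
$c{\left(o \right)} = 2 + o \left(7 - o\right)$ ($c{\left(o \right)} = o \left(7 - o\right) + 2 = 2 + o \left(7 - o\right)$)
$\frac{X}{c{\left(97 \right)}} = - \frac{188}{2 - 97^{2} + 7 \cdot 97} = - \frac{188}{2 - 9409 + 679} = - \frac{188}{-8728} = \left(-188\right) \left(- \frac{1}{8728}\right) = \frac{47}{2182}$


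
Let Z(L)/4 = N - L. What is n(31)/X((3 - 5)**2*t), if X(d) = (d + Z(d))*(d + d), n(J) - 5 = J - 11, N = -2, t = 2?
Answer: -25/512 ≈ -0.048828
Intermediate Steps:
Z(L) = -8 - 4*L (Z(L) = 4*(-2 - L) = -8 - 4*L)
n(J) = -6 + J (n(J) = 5 + (J - 11) = 5 + (-11 + J) = -6 + J)
X(d) = 2*d*(-8 - 3*d) (X(d) = (d + (-8 - 4*d))*(d + d) = (-8 - 3*d)*(2*d) = 2*d*(-8 - 3*d))
n(31)/X((3 - 5)**2*t) = (-6 + 31)/((-2*(3 - 5)**2*2*(8 + 3*((3 - 5)**2*2)))) = 25/((-2*(-2)**2*2*(8 + 3*((-2)**2*2)))) = 25/((-2*4*2*(8 + 3*(4*2)))) = 25/((-2*8*(8 + 3*8))) = 25/((-2*8*(8 + 24))) = 25/((-2*8*32)) = 25/(-512) = 25*(-1/512) = -25/512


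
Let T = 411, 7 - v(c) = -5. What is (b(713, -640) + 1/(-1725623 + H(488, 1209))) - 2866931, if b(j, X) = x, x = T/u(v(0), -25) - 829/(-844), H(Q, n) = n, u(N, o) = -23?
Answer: -47984572050152229/16737162284 ≈ -2.8669e+6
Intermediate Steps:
v(c) = 12 (v(c) = 7 - 1*(-5) = 7 + 5 = 12)
x = -327817/19412 (x = 411/(-23) - 829/(-844) = 411*(-1/23) - 829*(-1/844) = -411/23 + 829/844 = -327817/19412 ≈ -16.887)
b(j, X) = -327817/19412
(b(713, -640) + 1/(-1725623 + H(488, 1209))) - 2866931 = (-327817/19412 + 1/(-1725623 + 1209)) - 2866931 = (-327817/19412 + 1/(-1724414)) - 2866931 = (-327817/19412 - 1/1724414) - 2866931 = -282646121825/16737162284 - 2866931 = -47984572050152229/16737162284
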